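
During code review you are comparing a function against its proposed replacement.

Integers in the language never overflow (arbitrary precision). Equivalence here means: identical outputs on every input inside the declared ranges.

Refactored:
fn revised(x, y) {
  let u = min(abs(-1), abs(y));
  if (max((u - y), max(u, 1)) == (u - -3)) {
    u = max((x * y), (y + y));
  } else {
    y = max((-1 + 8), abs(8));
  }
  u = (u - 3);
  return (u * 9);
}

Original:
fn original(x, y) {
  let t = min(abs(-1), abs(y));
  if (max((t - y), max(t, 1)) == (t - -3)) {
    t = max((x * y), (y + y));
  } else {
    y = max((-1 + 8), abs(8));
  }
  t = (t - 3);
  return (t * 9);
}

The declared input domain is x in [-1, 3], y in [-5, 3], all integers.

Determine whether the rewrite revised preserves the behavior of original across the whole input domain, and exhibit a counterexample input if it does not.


Behavior is preserved: although local variable names differ, the outputs never diverge.
As a probe, take x=0, y=0: original runs t becomes 0; next (max((t - y), max(t, 1)) == (t - -3)) evaluates to false; next y becomes 8; next t becomes -3; next final value -27; revised runs u becomes 0; next (max((u - y), max(u, 1)) == (u - -3)) evaluates to false; next y becomes 8; next u becomes -3; next final value -27; both end at -27.
An exhaustive pass over the 45 declared inputs shows identical outputs.
verdict: equivalent


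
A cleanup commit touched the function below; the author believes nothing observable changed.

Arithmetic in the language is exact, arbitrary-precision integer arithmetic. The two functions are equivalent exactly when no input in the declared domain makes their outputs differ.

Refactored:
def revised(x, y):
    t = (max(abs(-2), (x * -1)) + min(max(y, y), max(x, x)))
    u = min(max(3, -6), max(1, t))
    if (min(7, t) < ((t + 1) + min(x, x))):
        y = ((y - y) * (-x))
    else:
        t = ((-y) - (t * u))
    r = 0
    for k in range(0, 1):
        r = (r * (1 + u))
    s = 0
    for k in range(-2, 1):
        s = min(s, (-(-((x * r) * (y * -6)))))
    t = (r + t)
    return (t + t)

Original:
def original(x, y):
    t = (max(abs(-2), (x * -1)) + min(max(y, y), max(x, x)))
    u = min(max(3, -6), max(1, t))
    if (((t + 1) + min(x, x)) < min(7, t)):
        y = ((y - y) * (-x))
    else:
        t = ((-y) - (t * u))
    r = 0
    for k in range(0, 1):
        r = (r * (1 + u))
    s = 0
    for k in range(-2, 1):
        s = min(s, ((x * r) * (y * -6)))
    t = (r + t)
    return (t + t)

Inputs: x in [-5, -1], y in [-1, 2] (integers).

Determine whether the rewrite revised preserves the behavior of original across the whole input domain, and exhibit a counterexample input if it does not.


Not equivalent: x=-5, y=-1 separates them (0 vs 2).
original: t=0, then u=1, then (((t + 1) + min(x, x)) < min(7, t)) is true, then y=0, then r=0, then (k=0), then r=0, then s=0, then (k=-2), then s=0, then (k=-1), then s=0, then (k=0), then s=0, then t=0, then returns 0
revised: t=0, then u=1, then (min(7, t) < ((t + 1) + min(x, x))) is false, then t=1, then r=0, then (k=0), then r=0, then s=0, then (k=-2), then s=0, then (k=-1), then s=0, then (k=0), then s=0, then t=1, then returns 2
verdict: not equivalent; witness: x=-5, y=-1


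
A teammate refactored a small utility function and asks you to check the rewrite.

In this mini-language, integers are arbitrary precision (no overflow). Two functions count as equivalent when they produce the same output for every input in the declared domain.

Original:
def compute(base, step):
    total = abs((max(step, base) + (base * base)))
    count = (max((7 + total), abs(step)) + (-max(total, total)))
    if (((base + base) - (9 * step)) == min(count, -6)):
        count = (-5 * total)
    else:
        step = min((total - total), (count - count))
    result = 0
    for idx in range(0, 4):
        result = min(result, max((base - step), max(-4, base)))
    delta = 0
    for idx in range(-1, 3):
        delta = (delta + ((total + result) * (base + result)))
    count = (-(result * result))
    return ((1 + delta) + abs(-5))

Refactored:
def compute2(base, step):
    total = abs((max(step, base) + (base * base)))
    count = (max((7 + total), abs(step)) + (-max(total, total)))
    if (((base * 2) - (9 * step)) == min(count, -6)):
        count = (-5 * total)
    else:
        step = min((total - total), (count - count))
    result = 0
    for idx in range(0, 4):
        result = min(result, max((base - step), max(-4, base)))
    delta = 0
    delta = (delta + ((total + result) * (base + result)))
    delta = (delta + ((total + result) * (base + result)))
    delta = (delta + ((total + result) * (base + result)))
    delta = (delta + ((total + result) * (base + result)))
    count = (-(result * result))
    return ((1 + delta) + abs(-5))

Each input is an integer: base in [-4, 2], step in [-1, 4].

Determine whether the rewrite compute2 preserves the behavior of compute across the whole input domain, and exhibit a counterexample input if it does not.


Behavior is preserved: although constant usage differs, plus loop structure differs, plus arithmetic usage differs, plus statement counts differ, the outputs never diverge.
As a probe, take base=1, step=3: compute runs total = 4; count = 7; (((base + base) - (9 * step)) == min(count, -6)) -> false; step = 0; result = 0; [idx=0]; result = 0; [idx=1]; result = 0; [idx=2]; result = 0; [idx=3]; result = 0; delta = 0; [idx=-1]; delta = 4; [idx=0]; delta = 8; [idx=1]; delta = 12; [idx=2]; delta = 16; count = 0; return 22; compute2 runs total = 4; count = 7; (((base * 2) - (9 * step)) == min(count, -6)) -> false; step = 0; result = 0; [idx=0]; result = 0; [idx=1]; result = 0; [idx=2]; result = 0; [idx=3]; result = 0; delta = 0; delta = 4; delta = 8; delta = 12; delta = 16; count = 0; return 22; both end at 22.
Checked all 42 inputs in the declared domain: the outputs agree on every one.
verdict: equivalent


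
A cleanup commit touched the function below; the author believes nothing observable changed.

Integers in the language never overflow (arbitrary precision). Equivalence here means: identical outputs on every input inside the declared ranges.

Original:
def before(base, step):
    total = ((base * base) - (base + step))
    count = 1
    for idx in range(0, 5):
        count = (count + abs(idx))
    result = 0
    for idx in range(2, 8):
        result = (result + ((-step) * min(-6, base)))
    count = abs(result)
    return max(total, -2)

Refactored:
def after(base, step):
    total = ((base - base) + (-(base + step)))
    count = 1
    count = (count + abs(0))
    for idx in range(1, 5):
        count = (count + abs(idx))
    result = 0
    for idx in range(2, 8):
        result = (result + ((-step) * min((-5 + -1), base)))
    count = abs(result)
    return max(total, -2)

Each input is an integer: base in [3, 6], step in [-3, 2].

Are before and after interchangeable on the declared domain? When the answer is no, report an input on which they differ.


Run the pair on base=3, step=-3.
before: total=9, then count=1, then (idx=0), then count=1, then (idx=1), then count=2, then (idx=2), then count=4, then (idx=3), then count=7, then (idx=4), then count=11, then result=0, then (idx=2), then result=-18, then (idx=3), then result=-36, then (idx=4), then result=-54, then (idx=5), then result=-72, then (idx=6), then result=-90, then (idx=7), then result=-108, then count=108, then returns 9
after: total=0, then count=1, then count=1, then (idx=1), then count=2, then (idx=2), then count=4, then (idx=3), then count=7, then (idx=4), then count=11, then result=0, then (idx=2), then result=-18, then (idx=3), then result=-36, then (idx=4), then result=-54, then (idx=5), then result=-72, then (idx=6), then result=-90, then (idx=7), then result=-108, then count=108, then returns 0
9 != 0, so the rewrite changes behavior.
verdict: not equivalent; witness: base=3, step=-3


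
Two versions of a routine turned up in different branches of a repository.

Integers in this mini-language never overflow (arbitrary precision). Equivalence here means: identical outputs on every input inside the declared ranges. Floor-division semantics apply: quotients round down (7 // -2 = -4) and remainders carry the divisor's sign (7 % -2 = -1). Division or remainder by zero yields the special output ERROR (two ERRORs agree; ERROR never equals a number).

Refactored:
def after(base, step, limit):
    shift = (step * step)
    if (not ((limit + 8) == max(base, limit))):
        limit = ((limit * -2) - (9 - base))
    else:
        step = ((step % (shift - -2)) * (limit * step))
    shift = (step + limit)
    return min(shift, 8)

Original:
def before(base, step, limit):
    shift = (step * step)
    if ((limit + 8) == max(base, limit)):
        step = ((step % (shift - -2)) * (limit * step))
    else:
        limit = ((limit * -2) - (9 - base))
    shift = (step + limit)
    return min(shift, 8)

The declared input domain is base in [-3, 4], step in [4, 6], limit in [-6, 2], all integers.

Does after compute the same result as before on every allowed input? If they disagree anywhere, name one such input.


This is a faithful refactor — boolean connective usage differs, but the computed results match everywhere.
As a probe, take base=-1, step=5, limit=-3: before runs shift := 25 | ((limit + 8) == max(base, limit)): false | limit := -4 | shift := 1 | result 1; after runs shift := 25 | (not ((limit + 8) == max(base, limit))): true | limit := -4 | shift := 1 | result 1; both end at 1.
Every one of the 216 inputs gives matching results.
verdict: equivalent


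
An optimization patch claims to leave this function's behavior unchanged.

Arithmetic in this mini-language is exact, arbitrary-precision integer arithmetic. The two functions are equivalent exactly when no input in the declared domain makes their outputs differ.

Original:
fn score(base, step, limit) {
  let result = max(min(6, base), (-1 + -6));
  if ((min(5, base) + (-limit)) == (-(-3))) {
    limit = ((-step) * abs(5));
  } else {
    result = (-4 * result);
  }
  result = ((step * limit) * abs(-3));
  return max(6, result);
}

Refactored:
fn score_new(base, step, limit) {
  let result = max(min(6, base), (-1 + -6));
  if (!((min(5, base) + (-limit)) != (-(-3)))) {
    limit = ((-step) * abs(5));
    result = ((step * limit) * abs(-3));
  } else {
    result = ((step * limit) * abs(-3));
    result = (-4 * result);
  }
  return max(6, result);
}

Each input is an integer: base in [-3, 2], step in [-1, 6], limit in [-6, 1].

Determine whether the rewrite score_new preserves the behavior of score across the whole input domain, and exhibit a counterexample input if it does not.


Input base=-3, step=-1, limit=-5: 15 from score versus 6 from score_new.
verdict: not equivalent; witness: base=-3, step=-1, limit=-5


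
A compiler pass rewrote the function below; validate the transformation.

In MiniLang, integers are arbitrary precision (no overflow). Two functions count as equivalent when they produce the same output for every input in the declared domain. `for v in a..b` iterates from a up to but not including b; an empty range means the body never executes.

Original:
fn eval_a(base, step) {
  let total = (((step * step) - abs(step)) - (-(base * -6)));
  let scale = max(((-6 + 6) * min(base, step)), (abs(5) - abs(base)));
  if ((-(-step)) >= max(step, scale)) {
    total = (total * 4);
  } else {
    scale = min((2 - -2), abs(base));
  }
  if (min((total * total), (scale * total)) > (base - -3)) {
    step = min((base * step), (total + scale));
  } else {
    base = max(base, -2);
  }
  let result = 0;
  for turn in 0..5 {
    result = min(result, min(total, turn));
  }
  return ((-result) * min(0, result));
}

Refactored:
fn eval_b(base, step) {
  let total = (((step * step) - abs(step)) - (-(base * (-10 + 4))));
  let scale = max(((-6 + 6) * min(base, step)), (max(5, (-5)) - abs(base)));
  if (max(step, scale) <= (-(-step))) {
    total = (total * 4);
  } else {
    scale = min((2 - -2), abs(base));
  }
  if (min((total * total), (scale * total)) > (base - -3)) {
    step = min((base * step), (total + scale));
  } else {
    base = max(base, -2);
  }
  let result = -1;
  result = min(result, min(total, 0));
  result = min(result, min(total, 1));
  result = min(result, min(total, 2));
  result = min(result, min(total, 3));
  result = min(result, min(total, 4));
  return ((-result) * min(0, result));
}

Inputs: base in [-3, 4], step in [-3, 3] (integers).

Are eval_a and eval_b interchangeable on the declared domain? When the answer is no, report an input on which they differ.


base=-3, step=-3 yields 0 from eval_a but -1 from eval_b.
verdict: not equivalent; witness: base=-3, step=-3


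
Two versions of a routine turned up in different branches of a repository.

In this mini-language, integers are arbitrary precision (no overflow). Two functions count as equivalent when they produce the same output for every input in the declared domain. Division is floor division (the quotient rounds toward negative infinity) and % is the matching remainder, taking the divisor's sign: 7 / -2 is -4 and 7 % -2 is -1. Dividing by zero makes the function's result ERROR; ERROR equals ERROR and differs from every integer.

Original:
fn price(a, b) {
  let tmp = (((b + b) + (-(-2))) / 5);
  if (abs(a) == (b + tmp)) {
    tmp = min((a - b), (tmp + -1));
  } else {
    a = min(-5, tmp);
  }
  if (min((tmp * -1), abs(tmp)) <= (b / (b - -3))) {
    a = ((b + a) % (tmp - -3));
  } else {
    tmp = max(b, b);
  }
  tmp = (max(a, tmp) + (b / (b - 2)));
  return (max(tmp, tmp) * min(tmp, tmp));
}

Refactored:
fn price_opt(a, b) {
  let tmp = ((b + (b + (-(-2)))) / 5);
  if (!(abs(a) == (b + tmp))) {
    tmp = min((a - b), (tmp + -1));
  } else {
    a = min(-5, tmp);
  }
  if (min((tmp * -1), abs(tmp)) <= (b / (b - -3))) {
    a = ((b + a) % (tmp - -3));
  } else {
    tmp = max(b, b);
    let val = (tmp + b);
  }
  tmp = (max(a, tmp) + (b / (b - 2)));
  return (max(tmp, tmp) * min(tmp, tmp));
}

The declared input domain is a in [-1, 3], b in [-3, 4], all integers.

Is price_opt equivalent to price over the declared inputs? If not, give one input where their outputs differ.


The rewrite breaks on a=-1, b=-2, where the results are 4 and 1.
price: tmp becomes -1; next (abs(a) == (b + tmp)) evaluates to false; next a becomes -5; next (min((tmp * -1), abs(tmp)) <= (b / (b - -3))) evaluates to false; next tmp becomes -2; next tmp becomes -2; next final value 4
price_opt: tmp becomes -1; next (!(abs(a) == (b + tmp))) evaluates to true; next tmp becomes -2; next (min((tmp * -1), abs(tmp)) <= (b / (b - -3))) evaluates to false; next tmp becomes -2; next val becomes -4; next tmp becomes -1; next final value 1
verdict: not equivalent; witness: a=-1, b=-2


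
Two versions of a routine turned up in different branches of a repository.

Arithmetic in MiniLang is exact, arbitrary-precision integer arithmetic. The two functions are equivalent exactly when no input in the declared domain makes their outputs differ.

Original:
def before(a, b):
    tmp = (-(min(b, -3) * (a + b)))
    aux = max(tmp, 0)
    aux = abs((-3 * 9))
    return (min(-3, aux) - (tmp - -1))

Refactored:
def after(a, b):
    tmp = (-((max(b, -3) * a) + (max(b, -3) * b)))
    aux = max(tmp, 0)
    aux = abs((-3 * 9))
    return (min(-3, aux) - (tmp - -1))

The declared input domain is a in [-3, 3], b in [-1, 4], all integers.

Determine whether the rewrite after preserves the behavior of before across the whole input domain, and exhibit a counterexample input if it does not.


On input a=-3, b=-1, before returns 8 while after returns 0.
verdict: not equivalent; witness: a=-3, b=-1


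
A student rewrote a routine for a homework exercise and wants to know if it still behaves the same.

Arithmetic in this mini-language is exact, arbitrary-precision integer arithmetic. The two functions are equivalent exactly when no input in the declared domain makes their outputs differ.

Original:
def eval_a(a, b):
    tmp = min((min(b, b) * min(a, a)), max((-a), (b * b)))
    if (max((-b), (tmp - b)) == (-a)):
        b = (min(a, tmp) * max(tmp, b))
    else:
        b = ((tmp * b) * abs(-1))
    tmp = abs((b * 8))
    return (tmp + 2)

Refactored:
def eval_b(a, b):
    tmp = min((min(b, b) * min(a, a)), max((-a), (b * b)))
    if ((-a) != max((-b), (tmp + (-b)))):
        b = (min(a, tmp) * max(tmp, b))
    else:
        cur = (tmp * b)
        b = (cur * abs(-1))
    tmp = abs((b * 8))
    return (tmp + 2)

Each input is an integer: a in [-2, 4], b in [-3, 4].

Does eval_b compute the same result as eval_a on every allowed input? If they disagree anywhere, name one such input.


Evaluate both at a=-2, b=-3.
eval_a: tmp := 6 | (max((-b), (tmp - b)) == (-a)): false | b := -18 | tmp := 144 | result 146
eval_b: tmp := 6 | ((-a) != max((-b), (tmp + (-b)))): true | b := -12 | tmp := 96 | result 98
146 and 98 differ, so these are not the same function on this domain.
verdict: not equivalent; witness: a=-2, b=-3


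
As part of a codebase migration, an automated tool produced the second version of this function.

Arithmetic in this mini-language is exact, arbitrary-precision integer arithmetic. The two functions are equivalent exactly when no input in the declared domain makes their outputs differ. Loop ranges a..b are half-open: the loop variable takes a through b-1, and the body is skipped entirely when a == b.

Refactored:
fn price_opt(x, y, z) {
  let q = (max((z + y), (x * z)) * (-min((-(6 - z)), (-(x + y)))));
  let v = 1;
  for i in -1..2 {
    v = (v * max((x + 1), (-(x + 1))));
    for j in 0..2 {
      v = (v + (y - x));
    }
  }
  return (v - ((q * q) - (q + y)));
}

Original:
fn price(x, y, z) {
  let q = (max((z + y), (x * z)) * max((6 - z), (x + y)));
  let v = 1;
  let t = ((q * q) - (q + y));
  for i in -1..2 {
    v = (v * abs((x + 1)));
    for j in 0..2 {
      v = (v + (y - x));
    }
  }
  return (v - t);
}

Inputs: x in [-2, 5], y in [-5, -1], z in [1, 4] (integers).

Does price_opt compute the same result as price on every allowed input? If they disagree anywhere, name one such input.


Comparing the listings, the differences include: arithmetic usage differs; and min/max/abs usage differs; and constant usage differs; and local variable names differ; and statement counts differ.
As a probe, take x=-2, y=-3, z=3: price runs q becomes 0; next v becomes 1; next t becomes 3; next at i=-1:; next v becomes 1; next at j=0:; next v becomes 0; next at j=1:; next v becomes -1; next at i=0:; next v becomes -1; next at j=0:; next v becomes -2; next at j=1:; next v becomes -3; next at i=1:; next v becomes -3; next at j=0:; next v becomes -4; next at j=1:; next v becomes -5; next final value -8; price_opt runs q becomes 0; next v becomes 1; next at i=-1:; next v becomes 1; next at j=0:; next v becomes 0; next at j=1:; next v becomes -1; next at i=0:; next v becomes -1; next at j=0:; next v becomes -2; next at j=1:; next v becomes -3; next at i=1:; next v becomes -3; next at j=0:; next v becomes -4; next at j=1:; next v becomes -5; next final value -8; both end at -8.
An exhaustive pass over the 160 declared inputs shows identical outputs.
verdict: equivalent


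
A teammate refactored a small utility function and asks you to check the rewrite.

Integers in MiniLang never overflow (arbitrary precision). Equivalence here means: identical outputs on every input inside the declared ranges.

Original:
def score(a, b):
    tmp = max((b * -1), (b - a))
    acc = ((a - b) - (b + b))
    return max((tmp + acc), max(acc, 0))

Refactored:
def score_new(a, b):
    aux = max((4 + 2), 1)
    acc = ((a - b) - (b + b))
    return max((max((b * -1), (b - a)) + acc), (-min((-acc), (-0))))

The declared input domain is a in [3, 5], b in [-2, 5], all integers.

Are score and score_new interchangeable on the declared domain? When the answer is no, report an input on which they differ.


Side by side, the visible changes include: constant usage differs; min/max/abs usage differs; arithmetic usage differs; local variable names differ.
As a probe, take a=5, b=0: score runs tmp becomes 0; next acc becomes 5; next final value 5; score_new runs aux becomes 6; next acc becomes 5; next final value 5; both end at 5.
Every one of the 24 inputs gives matching results.
verdict: equivalent


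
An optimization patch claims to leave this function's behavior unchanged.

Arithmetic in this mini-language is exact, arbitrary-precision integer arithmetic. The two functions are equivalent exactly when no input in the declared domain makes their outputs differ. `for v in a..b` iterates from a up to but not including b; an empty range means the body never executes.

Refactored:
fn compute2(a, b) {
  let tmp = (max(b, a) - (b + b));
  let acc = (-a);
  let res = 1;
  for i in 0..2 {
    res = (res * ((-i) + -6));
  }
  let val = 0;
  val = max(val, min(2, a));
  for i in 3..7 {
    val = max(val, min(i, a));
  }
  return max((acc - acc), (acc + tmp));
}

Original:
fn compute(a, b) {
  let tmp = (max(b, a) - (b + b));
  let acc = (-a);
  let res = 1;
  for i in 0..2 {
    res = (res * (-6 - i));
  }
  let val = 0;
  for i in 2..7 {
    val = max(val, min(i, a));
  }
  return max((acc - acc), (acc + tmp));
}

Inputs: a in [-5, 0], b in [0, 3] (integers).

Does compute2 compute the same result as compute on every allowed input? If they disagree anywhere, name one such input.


The two are interchangeable: constant usage differs; and arithmetic usage differs; and min/max/abs usage differs; and loop structure differs; and statement counts differ, and every declared input agrees.
Spot check at a=-4, b=2 — compute: tmp=-2, then acc=4, then res=1, then (i=0), then res=-6, then (i=1), then res=42, then val=0, then (i=2), then val=0, then (i=3), then val=0, then (i=4), then val=0, then (i=5), then val=0, then (i=6), then val=0, then returns 2. compute2: tmp=-2, then acc=4, then res=1, then (i=0), then res=-6, then (i=1), then res=42, then val=0, then val=0, then (i=3), then val=0, then (i=4), then val=0, then (i=5), then val=0, then (i=6), then val=0, then returns 2. Both give 2.
Across all 24 domain points the two functions coincide.
verdict: equivalent


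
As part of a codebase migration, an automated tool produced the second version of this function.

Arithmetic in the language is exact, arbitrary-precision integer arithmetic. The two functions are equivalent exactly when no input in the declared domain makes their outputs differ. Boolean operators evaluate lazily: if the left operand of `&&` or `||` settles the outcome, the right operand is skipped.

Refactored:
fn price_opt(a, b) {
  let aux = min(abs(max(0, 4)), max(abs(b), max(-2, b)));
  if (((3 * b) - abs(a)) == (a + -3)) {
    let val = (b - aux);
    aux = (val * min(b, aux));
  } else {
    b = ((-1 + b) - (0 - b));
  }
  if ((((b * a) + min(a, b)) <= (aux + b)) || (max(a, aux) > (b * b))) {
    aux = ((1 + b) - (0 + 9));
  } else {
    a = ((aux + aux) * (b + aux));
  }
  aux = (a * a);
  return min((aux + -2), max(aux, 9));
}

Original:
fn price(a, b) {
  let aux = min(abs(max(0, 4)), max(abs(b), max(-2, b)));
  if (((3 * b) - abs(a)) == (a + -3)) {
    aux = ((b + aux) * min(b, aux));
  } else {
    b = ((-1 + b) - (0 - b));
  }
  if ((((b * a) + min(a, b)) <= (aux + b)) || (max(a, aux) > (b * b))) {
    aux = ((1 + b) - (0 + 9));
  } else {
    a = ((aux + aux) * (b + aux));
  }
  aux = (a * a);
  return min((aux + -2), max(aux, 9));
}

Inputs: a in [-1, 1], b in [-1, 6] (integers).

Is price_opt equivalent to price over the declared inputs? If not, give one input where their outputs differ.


Take a=-1, b=-1.
price: aux = 1; (((3 * b) - abs(a)) == (a + -3)) -> true; aux = 0; ((((b * a) + min(a, b)) <= (aux + b)) || (max(a, aux) > (b * b))) -> false; a = 0; aux = 0; return -2
price_opt: aux = 1; (((3 * b) - abs(a)) == (a + -3)) -> true; val = -2; aux = 2; ((((b * a) + min(a, b)) <= (aux + b)) || (max(a, aux) > (b * b))) -> true; aux = -9; aux = 1; return -1
-2 and -1 differ, so these are not the same function on this domain.
verdict: not equivalent; witness: a=-1, b=-1


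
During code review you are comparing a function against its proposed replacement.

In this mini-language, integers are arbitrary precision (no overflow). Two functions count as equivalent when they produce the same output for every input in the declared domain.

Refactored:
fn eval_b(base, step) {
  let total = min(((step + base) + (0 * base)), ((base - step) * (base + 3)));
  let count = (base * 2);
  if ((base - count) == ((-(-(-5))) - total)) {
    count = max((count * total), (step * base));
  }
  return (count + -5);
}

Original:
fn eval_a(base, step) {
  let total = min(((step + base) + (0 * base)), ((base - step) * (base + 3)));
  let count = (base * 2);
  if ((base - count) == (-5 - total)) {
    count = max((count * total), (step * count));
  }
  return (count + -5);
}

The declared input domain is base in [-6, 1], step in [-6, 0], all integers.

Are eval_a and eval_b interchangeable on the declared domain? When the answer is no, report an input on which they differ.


On input base=1, step=-5, eval_a returns -13 while eval_b returns -10.
verdict: not equivalent; witness: base=1, step=-5


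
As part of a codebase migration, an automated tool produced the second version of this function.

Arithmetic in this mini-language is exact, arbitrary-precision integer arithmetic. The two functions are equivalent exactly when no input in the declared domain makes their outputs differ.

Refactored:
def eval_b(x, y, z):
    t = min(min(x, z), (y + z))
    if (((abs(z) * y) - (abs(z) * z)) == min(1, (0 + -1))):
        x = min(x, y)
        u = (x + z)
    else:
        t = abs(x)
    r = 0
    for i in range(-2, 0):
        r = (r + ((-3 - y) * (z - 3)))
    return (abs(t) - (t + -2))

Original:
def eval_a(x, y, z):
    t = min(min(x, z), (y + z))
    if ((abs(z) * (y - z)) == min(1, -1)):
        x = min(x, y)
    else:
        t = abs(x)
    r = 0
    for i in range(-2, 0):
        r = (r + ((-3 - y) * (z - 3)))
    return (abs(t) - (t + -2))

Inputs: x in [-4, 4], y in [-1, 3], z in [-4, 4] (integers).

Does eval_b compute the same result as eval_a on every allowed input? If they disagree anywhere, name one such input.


Comparing the listings, the differences include: arithmetic usage differs; and statement counts differ; and min/max/abs usage differs; and constant usage differs; and local variable names differ.
One worked example (x=-1, y=1, z=3) — eval_a: t = -1; ((abs(z) * (y - z)) == min(1, -1)) -> false; t = 1; r = 0; [i=-2]; r = 0; [i=-1]; r = 0; return 2; eval_b: t = -1; (((abs(z) * y) - (abs(z) * z)) == min(1, (0 + -1))) -> false; t = 1; r = 0; [i=-2]; r = 0; [i=-1]; r = 0; return 2; agreement on 2.
Checked all 405 inputs in the declared domain: the outputs agree on every one.
verdict: equivalent


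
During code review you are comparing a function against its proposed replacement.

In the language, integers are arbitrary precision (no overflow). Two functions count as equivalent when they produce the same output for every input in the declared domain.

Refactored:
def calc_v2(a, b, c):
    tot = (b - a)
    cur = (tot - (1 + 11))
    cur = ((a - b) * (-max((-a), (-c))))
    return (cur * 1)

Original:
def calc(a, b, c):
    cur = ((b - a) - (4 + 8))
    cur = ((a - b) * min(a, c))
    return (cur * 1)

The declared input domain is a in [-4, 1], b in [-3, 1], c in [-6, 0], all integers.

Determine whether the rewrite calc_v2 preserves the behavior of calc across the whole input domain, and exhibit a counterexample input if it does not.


Although min/max/abs usage differs, plus constant usage differs, plus local variable names differ, plus statement counts differ, 210/210 inputs agree.
verdict: equivalent


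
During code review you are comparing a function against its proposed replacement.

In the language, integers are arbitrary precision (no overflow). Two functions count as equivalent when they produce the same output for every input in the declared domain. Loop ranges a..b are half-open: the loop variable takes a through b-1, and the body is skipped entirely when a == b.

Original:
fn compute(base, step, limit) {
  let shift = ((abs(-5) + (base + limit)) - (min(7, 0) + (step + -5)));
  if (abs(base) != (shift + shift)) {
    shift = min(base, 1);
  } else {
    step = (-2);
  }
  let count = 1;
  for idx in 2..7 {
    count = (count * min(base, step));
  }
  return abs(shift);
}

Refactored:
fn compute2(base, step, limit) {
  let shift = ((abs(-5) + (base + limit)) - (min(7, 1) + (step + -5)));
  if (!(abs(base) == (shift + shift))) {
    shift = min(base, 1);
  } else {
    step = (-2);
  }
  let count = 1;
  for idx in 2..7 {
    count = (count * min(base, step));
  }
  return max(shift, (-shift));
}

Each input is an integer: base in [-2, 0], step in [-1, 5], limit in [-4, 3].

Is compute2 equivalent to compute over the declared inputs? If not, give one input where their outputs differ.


These are not equivalent — on base=-2, step=2, limit=-4 the outputs split (2 vs 1).
compute: shift=2, then (abs(base) != (shift + shift)) is true, then shift=-2, then count=1, then (idx=2), then count=-2, then (idx=3), then count=4, then (idx=4), then count=-8, then (idx=5), then count=16, then (idx=6), then count=-32, then returns 2
compute2: shift=1, then (!(abs(base) == (shift + shift))) is false, then step=-2, then count=1, then (idx=2), then count=-2, then (idx=3), then count=4, then (idx=4), then count=-8, then (idx=5), then count=16, then (idx=6), then count=-32, then returns 1
verdict: not equivalent; witness: base=-2, step=2, limit=-4


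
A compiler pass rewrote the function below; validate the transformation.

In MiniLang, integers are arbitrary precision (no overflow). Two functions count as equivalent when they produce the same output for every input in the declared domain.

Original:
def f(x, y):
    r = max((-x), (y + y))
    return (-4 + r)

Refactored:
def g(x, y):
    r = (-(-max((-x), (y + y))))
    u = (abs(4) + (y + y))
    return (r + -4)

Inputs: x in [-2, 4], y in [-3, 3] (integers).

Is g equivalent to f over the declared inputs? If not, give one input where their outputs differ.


Comparing the listings, the differences include: min/max/abs usage differs; constant usage differs; arithmetic usage differs; statement counts differ; local variable names differ.
Tracing x=0, y=1: f: r=2, then returns -2 | g: r=2, then u=6, then returns -2 — matching result -2.
Sweeping the whole domain (49 inputs) finds no disagreement.
verdict: equivalent


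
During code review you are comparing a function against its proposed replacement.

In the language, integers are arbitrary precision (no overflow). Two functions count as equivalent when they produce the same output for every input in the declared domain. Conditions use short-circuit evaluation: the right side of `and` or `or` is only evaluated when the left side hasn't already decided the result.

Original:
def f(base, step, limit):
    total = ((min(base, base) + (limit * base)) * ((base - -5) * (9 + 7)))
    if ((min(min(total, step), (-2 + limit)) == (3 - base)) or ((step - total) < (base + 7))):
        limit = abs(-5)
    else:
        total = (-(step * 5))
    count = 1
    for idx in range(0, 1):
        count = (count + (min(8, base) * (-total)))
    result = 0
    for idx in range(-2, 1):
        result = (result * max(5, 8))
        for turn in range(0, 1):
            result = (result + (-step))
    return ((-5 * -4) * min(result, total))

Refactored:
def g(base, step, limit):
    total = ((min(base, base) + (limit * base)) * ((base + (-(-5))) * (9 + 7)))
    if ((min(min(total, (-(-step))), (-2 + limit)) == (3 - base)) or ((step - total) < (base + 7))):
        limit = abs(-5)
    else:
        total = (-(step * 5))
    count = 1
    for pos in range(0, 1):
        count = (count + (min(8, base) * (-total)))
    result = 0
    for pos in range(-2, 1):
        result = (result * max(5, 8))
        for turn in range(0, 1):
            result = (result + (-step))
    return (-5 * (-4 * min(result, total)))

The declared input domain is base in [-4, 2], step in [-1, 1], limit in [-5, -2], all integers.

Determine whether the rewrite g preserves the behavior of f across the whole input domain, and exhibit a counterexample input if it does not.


The two are interchangeable: local variable names differ; also arithmetic usage differs, and every declared input agrees.
Spot check at base=2, step=-1, limit=-3 — f: total=-448, then ((min(min(total, step), (-2 + limit)) == (3 - base)) or ((step - total) < (base + 7))) is false, then total=5, then count=1, then (idx=0), then count=-9, then result=0, then (idx=-2), then result=0, then (turn=0), then result=1, then (idx=-1), then result=8, then (turn=0), then result=9, then (idx=0), then result=72, then (turn=0), then result=73, then returns 100. g: total=-448, then ((min(min(total, (-(-step))), (-2 + limit)) == (3 - base)) or ((step - total) < (base + 7))) is false, then total=5, then count=1, then (pos=0), then count=-9, then result=0, then (pos=-2), then result=0, then (turn=0), then result=1, then (pos=-1), then result=8, then (turn=0), then result=9, then (pos=0), then result=72, then (turn=0), then result=73, then returns 100. Both give 100.
Every one of the 84 inputs gives matching results.
verdict: equivalent


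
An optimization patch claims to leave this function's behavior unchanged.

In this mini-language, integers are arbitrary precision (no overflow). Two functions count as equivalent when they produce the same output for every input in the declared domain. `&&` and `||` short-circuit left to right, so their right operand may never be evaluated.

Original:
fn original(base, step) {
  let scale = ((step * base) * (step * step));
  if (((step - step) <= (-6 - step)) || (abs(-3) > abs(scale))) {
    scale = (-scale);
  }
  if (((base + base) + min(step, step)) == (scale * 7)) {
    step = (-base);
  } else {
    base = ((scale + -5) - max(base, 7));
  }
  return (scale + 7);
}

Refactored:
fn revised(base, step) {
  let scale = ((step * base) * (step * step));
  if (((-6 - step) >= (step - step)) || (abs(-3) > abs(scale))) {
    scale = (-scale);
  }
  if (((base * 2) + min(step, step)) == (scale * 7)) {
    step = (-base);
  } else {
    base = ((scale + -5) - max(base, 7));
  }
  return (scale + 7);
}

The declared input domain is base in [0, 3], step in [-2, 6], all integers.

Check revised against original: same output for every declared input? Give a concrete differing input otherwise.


This is a faithful refactor — arithmetic usage differs, plus constant usage differs, plus comparison usage differs, but the computed results match everywhere.
Spot check at base=0, step=3 — original: scale=0, then (((step - step) <= (-6 - step)) || (abs(-3) > abs(scale))) is true, then scale=0, then (((base + base) + min(step, step)) == (scale * 7)) is false, then base=-12, then returns 7. revised: scale=0, then (((-6 - step) >= (step - step)) || (abs(-3) > abs(scale))) is true, then scale=0, then (((base * 2) + min(step, step)) == (scale * 7)) is false, then base=-12, then returns 7. Both give 7.
Across all 36 domain points the two functions coincide.
verdict: equivalent


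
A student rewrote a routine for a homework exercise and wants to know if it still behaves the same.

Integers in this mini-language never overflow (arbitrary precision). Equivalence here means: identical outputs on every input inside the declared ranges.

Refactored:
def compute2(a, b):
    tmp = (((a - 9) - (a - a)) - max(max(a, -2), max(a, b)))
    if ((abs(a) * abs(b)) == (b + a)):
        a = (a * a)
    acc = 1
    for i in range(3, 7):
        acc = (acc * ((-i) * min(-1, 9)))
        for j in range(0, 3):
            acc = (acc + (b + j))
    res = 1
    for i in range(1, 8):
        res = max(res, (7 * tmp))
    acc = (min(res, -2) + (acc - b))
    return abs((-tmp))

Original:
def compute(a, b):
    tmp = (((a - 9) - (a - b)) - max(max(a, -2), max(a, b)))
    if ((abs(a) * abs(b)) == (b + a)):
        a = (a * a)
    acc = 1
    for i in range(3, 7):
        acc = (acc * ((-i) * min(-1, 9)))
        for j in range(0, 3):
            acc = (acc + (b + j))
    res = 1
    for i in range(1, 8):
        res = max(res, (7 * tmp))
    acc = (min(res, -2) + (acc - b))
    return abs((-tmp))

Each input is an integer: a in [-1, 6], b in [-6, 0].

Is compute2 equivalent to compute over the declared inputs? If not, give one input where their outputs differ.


Consider the input a=-1, b=-6.
compute: tmp := -14 | ((abs(a) * abs(b)) == (b + a)): false | acc := 1 | iter i=3: | acc := 3 | iter j=0: | acc := -3 | iter j=1: | acc := -8 | iter j=2: | acc := -12 | iter i=4: | acc := -48 | iter j=0: | acc := -54 | iter j=1: | acc := -59 | iter j=2: | acc := -63 | iter i=5: | acc := -315 | iter j=0: | acc := -321 | iter j=1: | acc := -326 | iter j=2: | acc := -330 | iter i=6: | acc := -1980 | iter j=0: | acc := -1986 | iter j=1: | acc := -1991 | iter j=2: | acc := -1995 | res := 1 | iter i=1: | res := 1 | iter i=2: | res := 1 | iter i=3: | res := 1 | iter i=4: | res := 1 | iter i=5: | res := 1 | iter i=6: | res := 1 | iter i=7: | res := 1 | acc := -1991 | result 14
compute2: tmp := -9 | ((abs(a) * abs(b)) == (b + a)): false | acc := 1 | iter i=3: | acc := 3 | iter j=0: | acc := -3 | iter j=1: | acc := -8 | iter j=2: | acc := -12 | iter i=4: | acc := -48 | iter j=0: | acc := -54 | iter j=1: | acc := -59 | iter j=2: | acc := -63 | iter i=5: | acc := -315 | iter j=0: | acc := -321 | iter j=1: | acc := -326 | iter j=2: | acc := -330 | iter i=6: | acc := -1980 | iter j=0: | acc := -1986 | iter j=1: | acc := -1991 | iter j=2: | acc := -1995 | res := 1 | iter i=1: | res := 1 | iter i=2: | res := 1 | iter i=3: | res := 1 | iter i=4: | res := 1 | iter i=5: | res := 1 | iter i=6: | res := 1 | iter i=7: | res := 1 | acc := -1991 | result 9
14 and 9 differ, so these are not the same function on this domain.
verdict: not equivalent; witness: a=-1, b=-6


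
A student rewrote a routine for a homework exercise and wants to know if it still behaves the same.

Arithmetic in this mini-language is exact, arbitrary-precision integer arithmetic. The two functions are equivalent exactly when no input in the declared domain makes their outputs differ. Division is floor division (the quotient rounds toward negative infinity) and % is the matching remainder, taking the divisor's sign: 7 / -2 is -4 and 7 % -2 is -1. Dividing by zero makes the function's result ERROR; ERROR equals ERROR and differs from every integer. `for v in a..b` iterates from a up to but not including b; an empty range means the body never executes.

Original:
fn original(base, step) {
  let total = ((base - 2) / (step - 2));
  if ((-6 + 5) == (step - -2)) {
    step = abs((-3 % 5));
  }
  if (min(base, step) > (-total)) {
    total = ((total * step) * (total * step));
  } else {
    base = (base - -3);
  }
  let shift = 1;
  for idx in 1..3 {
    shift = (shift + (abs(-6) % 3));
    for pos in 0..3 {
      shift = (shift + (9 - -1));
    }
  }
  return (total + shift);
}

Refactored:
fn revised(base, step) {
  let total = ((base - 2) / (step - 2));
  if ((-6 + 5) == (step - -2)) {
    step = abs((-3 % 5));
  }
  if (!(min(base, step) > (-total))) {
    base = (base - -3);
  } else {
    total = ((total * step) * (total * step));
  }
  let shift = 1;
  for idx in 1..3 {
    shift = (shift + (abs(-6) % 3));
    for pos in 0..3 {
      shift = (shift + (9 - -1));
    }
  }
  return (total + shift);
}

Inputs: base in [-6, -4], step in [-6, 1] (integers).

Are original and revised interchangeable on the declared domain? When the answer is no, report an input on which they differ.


Behavior is preserved: although boolean connective usage differs, the outputs never diverge.
As a probe, take base=-4, step=0: original runs total becomes 3; next ((-6 + 5) == (step - -2)) evaluates to false; next (min(base, step) > (-total)) evaluates to false; next base becomes -1; next shift becomes 1; next at idx=1:; next shift becomes 1; next at pos=0:; next shift becomes 11; next at pos=1:; next shift becomes 21; next at pos=2:; next shift becomes 31; next at idx=2:; next shift becomes 31; next at pos=0:; next shift becomes 41; next at pos=1:; next shift becomes 51; next at pos=2:; next shift becomes 61; next final value 64; revised runs total becomes 3; next ((-6 + 5) == (step - -2)) evaluates to false; next (!(min(base, step) > (-total))) evaluates to true; next base becomes -1; next shift becomes 1; next at idx=1:; next shift becomes 1; next at pos=0:; next shift becomes 11; next at pos=1:; next shift becomes 21; next at pos=2:; next shift becomes 31; next at idx=2:; next shift becomes 31; next at pos=0:; next shift becomes 41; next at pos=1:; next shift becomes 51; next at pos=2:; next shift becomes 61; next final value 64; both end at 64.
An exhaustive pass over the 24 declared inputs shows identical outputs.
verdict: equivalent
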